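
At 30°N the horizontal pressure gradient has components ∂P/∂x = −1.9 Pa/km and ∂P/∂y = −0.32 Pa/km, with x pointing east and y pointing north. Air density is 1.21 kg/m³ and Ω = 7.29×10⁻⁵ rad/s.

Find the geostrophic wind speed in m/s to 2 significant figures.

22 m/s

Coriolis parameter at 30°N:
f = 2Ω sin φ = 2 × 7.29×10⁻⁵ × sin 30° = 7.29×10⁻⁵ s⁻¹
Component geostrophic relations (x east, y north):
u_g = −(1/(fρ)) ∂P/∂y,  v_g = (1/(fρ)) ∂P/∂x
u_g = −(−0.32×10⁻³)/(7.29×10⁻⁵ × 1.21) = 3.63 m/s;  v_g = (−1.9×10⁻³)/(7.29×10⁻⁵ × 1.21) = −21.5 m/s
|V_g| = √(u_g² + v_g²) = 21.8 m/s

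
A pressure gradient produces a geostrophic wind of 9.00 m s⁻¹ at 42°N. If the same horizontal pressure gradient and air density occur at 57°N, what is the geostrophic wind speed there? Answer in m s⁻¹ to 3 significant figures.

7.18 m s⁻¹

With the same pressure gradient and density, V_g ∝ 1/f ∝ 1/sin φ.
V₂ = V₁ · sin φ₁ / sin φ₂ = 9.00 × sin 42° / sin 57°
V₂ = 9.00 × 0.6691/0.8387 = 7.18 m s⁻¹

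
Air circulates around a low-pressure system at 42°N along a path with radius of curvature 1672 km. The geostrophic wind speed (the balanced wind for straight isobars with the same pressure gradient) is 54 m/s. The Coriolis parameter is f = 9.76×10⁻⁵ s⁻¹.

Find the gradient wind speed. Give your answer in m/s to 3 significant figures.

42.8 m/s

Around a low, centrifugal force acts outward with Coriolis, so pressure-gradient force balances both:
(1/ρ)|∂P/∂n| = fV + V²/R  →  V² + fR·V − fR·V_g = 0
With fR = 9.76×10⁻⁵ × 1672×10³ m = 163 m/s:
V = [−fR + √((fR)² + 4 fR V_g)]/2 = [−163 + √(163² + 4×163×54)]/2 = 42.8 m/s
Subgeostrophic (V < V_g = 54 m/s), as expected around a low.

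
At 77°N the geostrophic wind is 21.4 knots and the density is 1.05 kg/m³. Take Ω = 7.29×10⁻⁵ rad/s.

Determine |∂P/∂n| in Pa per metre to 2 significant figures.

Coriolis parameter at 77°N:
f = 2Ω sin φ = 2 × 7.29×10⁻⁵ × sin 77° = 1.42×10⁻⁴ s⁻¹
Wind speed in SI: 21.4 knots = 11.0 m/s
Geostrophic balance rearranged: |∂P/∂n| = f ρ V_g
|∂P/∂n| = 1.42×10⁻⁴ × 1.05 × 11.0 = 1.64×10⁻³ Pa/m

1.6×10⁻³ Pa/m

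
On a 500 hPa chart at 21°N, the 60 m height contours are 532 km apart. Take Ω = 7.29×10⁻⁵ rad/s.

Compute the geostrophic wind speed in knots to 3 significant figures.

41.2 knots

Coriolis parameter at 21°N:
f = 2Ω sin φ = 2 × 7.29×10⁻⁵ × sin 21° = 5.23×10⁻⁵ s⁻¹
Height gradient: |∂Z/∂n| = 60 m / 532000 m = 1.13×10⁻⁴
On a pressure surface, geostrophic balance gives V_g = (g/f)|∂Z/∂n|:
V_g = 9.81 × 1.13×10⁻⁴ / 5.23×10⁻⁵ = 21.2 m/s
Converting: 21.2 m/s × 1.944 = 41.2 knots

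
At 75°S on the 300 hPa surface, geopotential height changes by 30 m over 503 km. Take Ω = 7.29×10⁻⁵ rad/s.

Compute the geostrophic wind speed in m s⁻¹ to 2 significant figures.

4.2 m s⁻¹

Coriolis parameter at 75°S:
f = 2Ω sin φ = 2 × 7.29×10⁻⁵ × sin 75° = 1.41×10⁻⁴ s⁻¹
Height gradient: |∂Z/∂n| = 30 m / 503000 m = 5.96×10⁻⁵
On a pressure surface, geostrophic balance gives V_g = (g/f)|∂Z/∂n|:
V_g = 9.81 × 5.96×10⁻⁵ / 1.41×10⁻⁴ = 4.15 m/s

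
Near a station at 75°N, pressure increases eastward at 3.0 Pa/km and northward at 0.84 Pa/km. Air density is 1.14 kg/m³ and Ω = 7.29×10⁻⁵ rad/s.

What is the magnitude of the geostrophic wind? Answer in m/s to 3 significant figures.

Coriolis parameter at 75°N:
f = 2Ω sin φ = 2 × 7.29×10⁻⁵ × sin 75° = 1.41×10⁻⁴ s⁻¹
Component geostrophic relations (x east, y north):
u_g = −(1/(fρ)) ∂P/∂y,  v_g = (1/(fρ)) ∂P/∂x
u_g = −(0.84×10⁻³)/(1.41×10⁻⁴ × 1.14) = −5.23 m/s;  v_g = (3.0×10⁻³)/(1.41×10⁻⁴ × 1.14) = 18.7 m/s
|V_g| = √(u_g² + v_g²) = 19.4 m/s

19.4 m/s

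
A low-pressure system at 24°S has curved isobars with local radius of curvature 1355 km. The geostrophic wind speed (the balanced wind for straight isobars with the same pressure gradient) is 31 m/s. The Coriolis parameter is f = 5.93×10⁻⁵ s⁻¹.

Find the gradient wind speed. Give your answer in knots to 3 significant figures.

Around a low, centrifugal force acts outward with Coriolis, so pressure-gradient force balances both:
(1/ρ)|∂P/∂n| = fV + V²/R  →  V² + fR·V − fR·V_g = 0
With fR = 5.93×10⁻⁵ × 1355×10³ m = 80.4 m/s:
V = [−fR + √((fR)² + 4 fR V_g)]/2 = [−80.4 + √(80.4² + 4×80.4×31)]/2 = 23.9 m/s
Subgeostrophic (V < V_g = 31 m/s), as expected around a low.
Converting: 23.9 m/s × 1.944 = 46.4 knots

46.4 knots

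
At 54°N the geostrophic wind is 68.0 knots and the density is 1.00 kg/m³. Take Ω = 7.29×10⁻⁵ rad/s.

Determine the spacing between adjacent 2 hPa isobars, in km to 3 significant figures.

48.5 km

Coriolis parameter at 54°N:
f = 2Ω sin φ = 2 × 7.29×10⁻⁵ × sin 54° = 1.18×10⁻⁴ s⁻¹
Wind speed in SI: 68.0 knots = 35.0 m/s
Geostrophic balance rearranged: |∂P/∂n| = f ρ V_g
|∂P/∂n| = 1.18×10⁻⁴ × 1.00 × 35.0 = 4.13×10⁻³ Pa/m
Isobar spacing: Δn = ΔP/|∂P/∂n| = 200 Pa / 4.13×10⁻³ Pa/m = 48469 m ≈ 48.5 km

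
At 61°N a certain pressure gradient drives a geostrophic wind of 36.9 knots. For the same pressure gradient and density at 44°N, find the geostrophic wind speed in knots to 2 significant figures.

With the same pressure gradient and density, V_g ∝ 1/f ∝ 1/sin φ.
V₂ = V₁ · sin φ₁ / sin φ₂ = 36.9 × sin 61° / sin 44°
V₂ = 36.9 × 0.8746/0.6947 = 46 knots

46 knots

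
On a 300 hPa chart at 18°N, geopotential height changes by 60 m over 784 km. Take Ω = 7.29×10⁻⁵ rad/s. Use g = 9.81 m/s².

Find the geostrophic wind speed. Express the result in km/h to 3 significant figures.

60.0 km/h

Coriolis parameter at 18°N:
f = 2Ω sin φ = 2 × 7.29×10⁻⁵ × sin 18° = 4.51×10⁻⁵ s⁻¹
Height gradient: |∂Z/∂n| = 60 m / 784000 m = 7.65×10⁻⁵
On a pressure surface, geostrophic balance gives V_g = (g/f)|∂Z/∂n|:
V_g = 9.81 × 7.65×10⁻⁵ / 4.51×10⁻⁵ = 16.7 m/s
Converting: 16.7 m/s × 3.6 = 60.0 km/h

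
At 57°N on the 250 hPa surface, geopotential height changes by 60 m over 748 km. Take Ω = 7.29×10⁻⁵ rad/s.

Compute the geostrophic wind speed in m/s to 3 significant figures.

6.44 m/s

Coriolis parameter at 57°N:
f = 2Ω sin φ = 2 × 7.29×10⁻⁵ × sin 57° = 1.22×10⁻⁴ s⁻¹
Height gradient: |∂Z/∂n| = 60 m / 748000 m = 8.02×10⁻⁵
On a pressure surface, geostrophic balance gives V_g = (g/f)|∂Z/∂n|:
V_g = 9.81 × 8.02×10⁻⁵ / 1.22×10⁻⁴ = 6.44 m/s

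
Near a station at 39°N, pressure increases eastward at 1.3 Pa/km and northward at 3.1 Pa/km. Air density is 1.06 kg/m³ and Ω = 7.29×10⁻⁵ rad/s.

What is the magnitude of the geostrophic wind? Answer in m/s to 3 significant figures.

Coriolis parameter at 39°N:
f = 2Ω sin φ = 2 × 7.29×10⁻⁵ × sin 39° = 9.18×10⁻⁵ s⁻¹
Component geostrophic relations (x east, y north):
u_g = −(1/(fρ)) ∂P/∂y,  v_g = (1/(fρ)) ∂P/∂x
u_g = −(3.1×10⁻³)/(9.18×10⁻⁵ × 1.06) = −31.9 m/s;  v_g = (1.3×10⁻³)/(9.18×10⁻⁵ × 1.06) = 13.4 m/s
|V_g| = √(u_g² + v_g²) = 34.6 m/s

34.6 m/s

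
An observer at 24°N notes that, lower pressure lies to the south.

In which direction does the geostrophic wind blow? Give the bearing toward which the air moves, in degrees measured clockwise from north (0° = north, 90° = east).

270°

The pressure-gradient force points toward the south (bearing 180°).
Geostrophic balance: in the Northern Hemisphere the Coriolis force deflects motion to the right, so the geostrophic wind blows 90° to the right of the pressure-gradient force (low pressure on the left).
Rotating 180° by 90° clockwise gives 270° — the wind blows toward the west.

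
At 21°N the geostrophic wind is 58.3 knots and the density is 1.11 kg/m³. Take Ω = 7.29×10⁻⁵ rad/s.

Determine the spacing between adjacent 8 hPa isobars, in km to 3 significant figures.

460 km

Coriolis parameter at 21°N:
f = 2Ω sin φ = 2 × 7.29×10⁻⁵ × sin 21° = 5.23×10⁻⁵ s⁻¹
Wind speed in SI: 58.3 knots = 30.0 m/s
Geostrophic balance rearranged: |∂P/∂n| = f ρ V_g
|∂P/∂n| = 5.23×10⁻⁵ × 1.11 × 30.0 = 1.74×10⁻³ Pa/m
Isobar spacing: Δn = ΔP/|∂P/∂n| = 800 Pa / 1.74×10⁻³ Pa/m = 459911 m ≈ 460 km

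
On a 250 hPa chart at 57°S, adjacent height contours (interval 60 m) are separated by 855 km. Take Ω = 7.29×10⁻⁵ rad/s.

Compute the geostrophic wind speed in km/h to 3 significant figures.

Coriolis parameter at 57°S:
f = 2Ω sin φ = 2 × 7.29×10⁻⁵ × sin 57° = 1.22×10⁻⁴ s⁻¹
Height gradient: |∂Z/∂n| = 60 m / 855000 m = 7.02×10⁻⁵
On a pressure surface, geostrophic balance gives V_g = (g/f)|∂Z/∂n|:
V_g = 9.81 × 7.02×10⁻⁵ / 1.22×10⁻⁴ = 5.63 m/s
Converting: 5.63 m/s × 3.6 = 20.3 km/h

20.3 km/h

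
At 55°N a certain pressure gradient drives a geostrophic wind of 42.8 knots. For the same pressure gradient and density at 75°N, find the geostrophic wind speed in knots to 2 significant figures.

36 knots

With the same pressure gradient and density, V_g ∝ 1/f ∝ 1/sin φ.
V₂ = V₁ · sin φ₁ / sin φ₂ = 42.8 × sin 55° / sin 75°
V₂ = 42.8 × 0.8192/0.9659 = 36 knots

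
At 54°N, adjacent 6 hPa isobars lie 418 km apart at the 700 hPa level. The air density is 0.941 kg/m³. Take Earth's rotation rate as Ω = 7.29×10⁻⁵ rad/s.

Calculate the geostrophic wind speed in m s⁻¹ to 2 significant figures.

Coriolis parameter at 54°N:
f = 2Ω sin φ = 2 × 7.29×10⁻⁵ × sin 54° = 1.18×10⁻⁴ s⁻¹
Pressure gradient: |∂P/∂n| = 600 Pa / 418000 m = 1.44×10⁻³ Pa/m
Geostrophic balance (pressure-gradient force = Coriolis force):
V_g = (1/(fρ)) |∂P/∂n| = 1.44×10⁻³ / (1.18×10⁻⁴ × 0.941) = 12.9 m/s

13 m s⁻¹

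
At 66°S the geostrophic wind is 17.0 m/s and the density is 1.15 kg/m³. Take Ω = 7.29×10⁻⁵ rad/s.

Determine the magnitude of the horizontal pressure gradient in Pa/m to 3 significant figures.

Coriolis parameter at 66°S:
f = 2Ω sin φ = 2 × 7.29×10⁻⁵ × sin 66° = 1.33×10⁻⁴ s⁻¹
Geostrophic balance rearranged: |∂P/∂n| = f ρ V_g
|∂P/∂n| = 1.33×10⁻⁴ × 1.15 × 17.0 = 2.60×10⁻³ Pa/m

2.60×10⁻³ Pa/m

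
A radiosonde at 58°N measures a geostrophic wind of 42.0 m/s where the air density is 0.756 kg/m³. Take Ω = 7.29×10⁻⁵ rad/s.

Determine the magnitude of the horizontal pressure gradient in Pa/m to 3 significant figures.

3.93×10⁻³ Pa/m

Coriolis parameter at 58°N:
f = 2Ω sin φ = 2 × 7.29×10⁻⁵ × sin 58° = 1.24×10⁻⁴ s⁻¹
Geostrophic balance rearranged: |∂P/∂n| = f ρ V_g
|∂P/∂n| = 1.24×10⁻⁴ × 0.756 × 42.0 = 3.93×10⁻³ Pa/m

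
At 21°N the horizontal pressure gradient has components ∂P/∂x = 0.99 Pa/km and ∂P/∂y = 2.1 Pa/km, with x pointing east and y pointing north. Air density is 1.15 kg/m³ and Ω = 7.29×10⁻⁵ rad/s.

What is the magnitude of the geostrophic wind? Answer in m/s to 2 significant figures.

39 m/s

Coriolis parameter at 21°N:
f = 2Ω sin φ = 2 × 7.29×10⁻⁵ × sin 21° = 5.23×10⁻⁵ s⁻¹
Component geostrophic relations (x east, y north):
u_g = −(1/(fρ)) ∂P/∂y,  v_g = (1/(fρ)) ∂P/∂x
u_g = −(2.1×10⁻³)/(5.23×10⁻⁵ × 1.15) = −34.9 m/s;  v_g = (0.99×10⁻³)/(5.23×10⁻⁵ × 1.15) = 16.5 m/s
|V_g| = √(u_g² + v_g²) = 38.6 m/s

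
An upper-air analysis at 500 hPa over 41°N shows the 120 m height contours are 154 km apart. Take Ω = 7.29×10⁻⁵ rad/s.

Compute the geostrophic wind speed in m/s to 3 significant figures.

Coriolis parameter at 41°N:
f = 2Ω sin φ = 2 × 7.29×10⁻⁵ × sin 41° = 9.57×10⁻⁵ s⁻¹
Height gradient: |∂Z/∂n| = 120 m / 154000 m = 7.79×10⁻⁴
On a pressure surface, geostrophic balance gives V_g = (g/f)|∂Z/∂n|:
V_g = 9.81 × 7.79×10⁻⁴ / 9.57×10⁻⁵ = 79.9 m/s

79.9 m/s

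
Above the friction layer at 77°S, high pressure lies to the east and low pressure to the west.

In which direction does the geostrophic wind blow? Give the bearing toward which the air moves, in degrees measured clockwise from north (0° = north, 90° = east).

The pressure-gradient force points toward the west (bearing 270°).
Geostrophic balance: in the Southern Hemisphere the Coriolis force deflects motion to the left, so the geostrophic wind blows 90° to the left of the pressure-gradient force (low pressure on the right).
Rotating 270° by 90° counterclockwise gives 180° — the wind blows toward the south.

180°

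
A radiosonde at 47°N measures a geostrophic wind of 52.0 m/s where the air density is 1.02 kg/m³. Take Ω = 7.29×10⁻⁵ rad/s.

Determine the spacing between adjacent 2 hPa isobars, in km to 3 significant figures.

35.4 km

Coriolis parameter at 47°N:
f = 2Ω sin φ = 2 × 7.29×10⁻⁵ × sin 47° = 1.07×10⁻⁴ s⁻¹
Geostrophic balance rearranged: |∂P/∂n| = f ρ V_g
|∂P/∂n| = 1.07×10⁻⁴ × 1.02 × 52.0 = 5.66×10⁻³ Pa/m
Isobar spacing: Δn = ΔP/|∂P/∂n| = 200 Pa / 5.66×10⁻³ Pa/m = 35362 m ≈ 35.4 km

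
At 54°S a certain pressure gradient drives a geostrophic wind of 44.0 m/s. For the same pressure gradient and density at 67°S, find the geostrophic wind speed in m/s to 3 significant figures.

With the same pressure gradient and density, V_g ∝ 1/f ∝ 1/sin φ.
V₂ = V₁ · sin φ₁ / sin φ₂ = 44.0 × sin 54° / sin 67°
V₂ = 44.0 × 0.8090/0.9205 = 38.7 m/s

38.7 m/s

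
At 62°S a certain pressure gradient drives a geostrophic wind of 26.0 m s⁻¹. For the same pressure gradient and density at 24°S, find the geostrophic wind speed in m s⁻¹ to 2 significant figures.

56 m s⁻¹

With the same pressure gradient and density, V_g ∝ 1/f ∝ 1/sin φ.
V₂ = V₁ · sin φ₁ / sin φ₂ = 26.0 × sin 62° / sin 24°
V₂ = 26.0 × 0.8829/0.4067 = 56 m s⁻¹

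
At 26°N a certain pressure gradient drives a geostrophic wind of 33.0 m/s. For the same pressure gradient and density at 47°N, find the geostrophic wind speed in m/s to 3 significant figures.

With the same pressure gradient and density, V_g ∝ 1/f ∝ 1/sin φ.
V₂ = V₁ · sin φ₁ / sin φ₂ = 33.0 × sin 26° / sin 47°
V₂ = 33.0 × 0.4384/0.7314 = 19.8 m/s

19.8 m/s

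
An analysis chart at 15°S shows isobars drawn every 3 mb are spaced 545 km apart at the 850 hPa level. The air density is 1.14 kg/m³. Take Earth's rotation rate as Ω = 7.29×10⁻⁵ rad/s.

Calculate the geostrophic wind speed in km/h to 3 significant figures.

46.1 km/h

Coriolis parameter at 15°S:
f = 2Ω sin φ = 2 × 7.29×10⁻⁵ × sin 15° = 3.77×10⁻⁵ s⁻¹
Pressure gradient: |∂P/∂n| = 300 Pa / 545000 m = 5.50×10⁻⁴ Pa/m
Geostrophic balance (pressure-gradient force = Coriolis force):
V_g = (1/(fρ)) |∂P/∂n| = 5.50×10⁻⁴ / (3.77×10⁻⁵ × 1.14) = 12.8 m/s
Converting: 12.8 m/s × 3.6 = 46.1 km/h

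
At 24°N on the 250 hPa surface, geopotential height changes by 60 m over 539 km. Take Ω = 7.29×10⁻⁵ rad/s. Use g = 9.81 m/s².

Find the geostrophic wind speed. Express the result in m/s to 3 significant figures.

18.4 m/s

Coriolis parameter at 24°N:
f = 2Ω sin φ = 2 × 7.29×10⁻⁵ × sin 24° = 5.93×10⁻⁵ s⁻¹
Height gradient: |∂Z/∂n| = 60 m / 539000 m = 1.11×10⁻⁴
On a pressure surface, geostrophic balance gives V_g = (g/f)|∂Z/∂n|:
V_g = 9.81 × 1.11×10⁻⁴ / 5.93×10⁻⁵ = 18.4 m/s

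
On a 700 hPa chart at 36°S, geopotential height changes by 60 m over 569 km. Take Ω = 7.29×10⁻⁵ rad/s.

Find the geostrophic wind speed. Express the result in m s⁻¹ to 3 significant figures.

Coriolis parameter at 36°S:
f = 2Ω sin φ = 2 × 7.29×10⁻⁵ × sin 36° = 8.57×10⁻⁵ s⁻¹
Height gradient: |∂Z/∂n| = 60 m / 569000 m = 1.05×10⁻⁴
On a pressure surface, geostrophic balance gives V_g = (g/f)|∂Z/∂n|:
V_g = 9.81 × 1.05×10⁻⁴ / 8.57×10⁻⁵ = 12.1 m/s

12.1 m s⁻¹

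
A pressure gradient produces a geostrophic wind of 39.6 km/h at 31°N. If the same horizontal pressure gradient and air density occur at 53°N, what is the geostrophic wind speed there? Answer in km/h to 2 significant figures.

26 km/h

With the same pressure gradient and density, V_g ∝ 1/f ∝ 1/sin φ.
V₂ = V₁ · sin φ₁ / sin φ₂ = 39.6 × sin 31° / sin 53°
V₂ = 39.6 × 0.5150/0.7986 = 26 km/h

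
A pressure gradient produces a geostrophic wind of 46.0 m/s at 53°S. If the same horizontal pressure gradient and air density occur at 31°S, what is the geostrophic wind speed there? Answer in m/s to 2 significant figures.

With the same pressure gradient and density, V_g ∝ 1/f ∝ 1/sin φ.
V₂ = V₁ · sin φ₁ / sin φ₂ = 46.0 × sin 53° / sin 31°
V₂ = 46.0 × 0.7986/0.5150 = 71 m/s

71 m/s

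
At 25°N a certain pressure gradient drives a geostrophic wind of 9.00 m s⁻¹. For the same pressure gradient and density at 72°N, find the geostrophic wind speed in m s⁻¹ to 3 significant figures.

With the same pressure gradient and density, V_g ∝ 1/f ∝ 1/sin φ.
V₂ = V₁ · sin φ₁ / sin φ₂ = 9.00 × sin 25° / sin 72°
V₂ = 9.00 × 0.4226/0.9511 = 4.00 m s⁻¹

4.00 m s⁻¹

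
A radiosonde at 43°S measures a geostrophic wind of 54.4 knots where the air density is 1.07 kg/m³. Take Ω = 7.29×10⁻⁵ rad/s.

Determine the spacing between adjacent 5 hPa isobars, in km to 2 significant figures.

Coriolis parameter at 43°S:
f = 2Ω sin φ = 2 × 7.29×10⁻⁵ × sin 43° = 9.94×10⁻⁵ s⁻¹
Wind speed in SI: 54.4 knots = 28.0 m/s
Geostrophic balance rearranged: |∂P/∂n| = f ρ V_g
|∂P/∂n| = 9.94×10⁻⁵ × 1.07 × 28.0 = 2.98×10⁻³ Pa/m
Isobar spacing: Δn = ΔP/|∂P/∂n| = 500 Pa / 2.98×10⁻³ Pa/m = 167922 m ≈ 170 km

170 km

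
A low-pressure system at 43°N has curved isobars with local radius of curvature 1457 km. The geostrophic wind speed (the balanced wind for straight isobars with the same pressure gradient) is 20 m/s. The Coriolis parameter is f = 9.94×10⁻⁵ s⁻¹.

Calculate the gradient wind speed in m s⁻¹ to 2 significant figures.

18 m s⁻¹

Around a low, centrifugal force acts outward with Coriolis, so pressure-gradient force balances both:
(1/ρ)|∂P/∂n| = fV + V²/R  →  V² + fR·V − fR·V_g = 0
With fR = 9.94×10⁻⁵ × 1457×10³ m = 145 m/s:
V = [−fR + √((fR)² + 4 fR V_g)]/2 = [−145 + √(145² + 4×145×20)]/2 = 17.8 m/s
Subgeostrophic (V < V_g = 20 m/s), as expected around a low.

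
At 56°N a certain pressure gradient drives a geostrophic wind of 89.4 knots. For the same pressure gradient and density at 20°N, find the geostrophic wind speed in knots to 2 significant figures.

With the same pressure gradient and density, V_g ∝ 1/f ∝ 1/sin φ.
V₂ = V₁ · sin φ₁ / sin φ₂ = 89.4 × sin 56° / sin 20°
V₂ = 89.4 × 0.8290/0.3420 = 220 knots

220 knots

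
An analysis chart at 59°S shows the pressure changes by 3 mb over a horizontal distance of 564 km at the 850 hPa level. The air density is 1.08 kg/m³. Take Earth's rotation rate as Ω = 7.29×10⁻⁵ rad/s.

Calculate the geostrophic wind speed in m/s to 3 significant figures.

Coriolis parameter at 59°S:
f = 2Ω sin φ = 2 × 7.29×10⁻⁵ × sin 59° = 1.25×10⁻⁴ s⁻¹
Pressure gradient: |∂P/∂n| = 300 Pa / 564000 m = 5.32×10⁻⁴ Pa/m
Geostrophic balance (pressure-gradient force = Coriolis force):
V_g = (1/(fρ)) |∂P/∂n| = 5.32×10⁻⁴ / (1.25×10⁻⁴ × 1.08) = 3.94 m/s

3.94 m/s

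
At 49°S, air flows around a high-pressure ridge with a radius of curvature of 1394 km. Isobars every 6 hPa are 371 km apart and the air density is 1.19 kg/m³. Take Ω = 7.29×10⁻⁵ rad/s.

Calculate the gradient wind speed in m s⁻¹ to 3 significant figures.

Coriolis parameter at 49°S:
f = 2Ω sin φ = 2 × 7.29×10⁻⁵ × sin 49° = 1.10×10⁻⁴ s⁻¹
Pressure gradient: |∂P/∂n| = 600 Pa / 371000 m = 1.62×10⁻³ Pa/m
Geostrophic speed: V_g = |∂P/∂n|/(fρ) = 1.62×10⁻³/(1.10×10⁻⁴ × 1.19) = 12.4 m/s
Around a high, pressure-gradient force acts outward with centrifugal, so Coriolis balances both:
fV = (1/ρ)|∂P/∂n| + V²/R  →  V² − fR·V + fR·V_g = 0
With fR = 1.10×10⁻⁴ × 1394×10³ m = 153 m/s:
V = [fR − √((fR)² − 4 fR V_g)]/2 = [153 − √(153² − 4×153×12.4)]/2 = 13.5 m/s
Supergeostrophic (V > V_g = 12.4 m/s), as expected around a high.

13.5 m s⁻¹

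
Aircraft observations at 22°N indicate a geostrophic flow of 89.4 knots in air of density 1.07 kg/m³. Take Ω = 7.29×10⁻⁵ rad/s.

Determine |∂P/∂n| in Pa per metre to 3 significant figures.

Coriolis parameter at 22°N:
f = 2Ω sin φ = 2 × 7.29×10⁻⁵ × sin 22° = 5.46×10⁻⁵ s⁻¹
Wind speed in SI: 89.4 knots = 46.0 m/s
Geostrophic balance rearranged: |∂P/∂n| = f ρ V_g
|∂P/∂n| = 5.46×10⁻⁵ × 1.07 × 46.0 = 2.69×10⁻³ Pa/m

2.69×10⁻³ Pa/m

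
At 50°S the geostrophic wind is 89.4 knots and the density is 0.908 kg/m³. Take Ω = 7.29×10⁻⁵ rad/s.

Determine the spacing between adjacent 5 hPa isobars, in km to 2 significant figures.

Coriolis parameter at 50°S:
f = 2Ω sin φ = 2 × 7.29×10⁻⁵ × sin 50° = 1.12×10⁻⁴ s⁻¹
Wind speed in SI: 89.4 knots = 46.0 m/s
Geostrophic balance rearranged: |∂P/∂n| = f ρ V_g
|∂P/∂n| = 1.12×10⁻⁴ × 0.908 × 46.0 = 4.66×10⁻³ Pa/m
Isobar spacing: Δn = ΔP/|∂P/∂n| = 500 Pa / 4.66×10⁻³ Pa/m = 107201 m ≈ 110 km

110 km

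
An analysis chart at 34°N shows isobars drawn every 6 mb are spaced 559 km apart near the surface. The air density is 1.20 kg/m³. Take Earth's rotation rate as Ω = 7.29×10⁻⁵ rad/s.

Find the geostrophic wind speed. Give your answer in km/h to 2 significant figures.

Coriolis parameter at 34°N:
f = 2Ω sin φ = 2 × 7.29×10⁻⁵ × sin 34° = 8.15×10⁻⁵ s⁻¹
Pressure gradient: |∂P/∂n| = 600 Pa / 559000 m = 1.07×10⁻³ Pa/m
Geostrophic balance (pressure-gradient force = Coriolis force):
V_g = (1/(fρ)) |∂P/∂n| = 1.07×10⁻³ / (8.15×10⁻⁵ × 1.20) = 11.0 m/s
Converting: 11.0 m/s × 3.6 = 39 km/h

39 km/h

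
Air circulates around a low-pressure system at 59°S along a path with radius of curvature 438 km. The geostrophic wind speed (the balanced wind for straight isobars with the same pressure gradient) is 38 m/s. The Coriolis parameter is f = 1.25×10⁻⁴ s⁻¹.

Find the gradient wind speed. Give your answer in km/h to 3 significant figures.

93.0 km/h

Around a low, centrifugal force acts outward with Coriolis, so pressure-gradient force balances both:
(1/ρ)|∂P/∂n| = fV + V²/R  →  V² + fR·V − fR·V_g = 0
With fR = 1.25×10⁻⁴ × 438×10³ m = 54.8 m/s:
V = [−fR + √((fR)² + 4 fR V_g)]/2 = [−54.8 + √(54.8² + 4×54.8×38)]/2 = 25.8 m/s
Subgeostrophic (V < V_g = 38 m/s), as expected around a low.
Converting: 25.8 m/s × 3.6 = 93.0 km/h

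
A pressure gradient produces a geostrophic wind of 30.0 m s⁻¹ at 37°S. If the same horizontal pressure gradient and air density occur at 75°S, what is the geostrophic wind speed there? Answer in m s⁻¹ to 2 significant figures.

With the same pressure gradient and density, V_g ∝ 1/f ∝ 1/sin φ.
V₂ = V₁ · sin φ₁ / sin φ₂ = 30.0 × sin 37° / sin 75°
V₂ = 30.0 × 0.6018/0.9659 = 19 m s⁻¹

19 m s⁻¹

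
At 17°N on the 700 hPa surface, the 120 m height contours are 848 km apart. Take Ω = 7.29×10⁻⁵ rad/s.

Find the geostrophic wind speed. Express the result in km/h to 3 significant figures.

117 km/h

Coriolis parameter at 17°N:
f = 2Ω sin φ = 2 × 7.29×10⁻⁵ × sin 17° = 4.26×10⁻⁵ s⁻¹
Height gradient: |∂Z/∂n| = 120 m / 848000 m = 1.42×10⁻⁴
On a pressure surface, geostrophic balance gives V_g = (g/f)|∂Z/∂n|:
V_g = 9.81 × 1.42×10⁻⁴ / 4.26×10⁻⁵ = 32.6 m/s
Converting: 32.6 m/s × 3.6 = 117 km/h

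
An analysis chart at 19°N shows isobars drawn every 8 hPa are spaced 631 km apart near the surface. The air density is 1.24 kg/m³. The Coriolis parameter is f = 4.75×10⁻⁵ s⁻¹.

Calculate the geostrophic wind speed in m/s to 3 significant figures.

21.5 m/s

Pressure gradient: |∂P/∂n| = 800 Pa / 631000 m = 1.27×10⁻³ Pa/m
Geostrophic balance (pressure-gradient force = Coriolis force):
V_g = (1/(fρ)) |∂P/∂n| = 1.27×10⁻³ / (4.75×10⁻⁵ × 1.24) = 21.5 m/s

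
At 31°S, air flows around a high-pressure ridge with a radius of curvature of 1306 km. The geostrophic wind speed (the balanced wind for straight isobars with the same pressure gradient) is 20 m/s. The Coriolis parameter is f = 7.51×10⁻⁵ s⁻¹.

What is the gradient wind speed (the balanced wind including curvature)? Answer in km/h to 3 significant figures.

101 km/h

Around a high, pressure-gradient force acts outward with centrifugal, so Coriolis balances both:
fV = (1/ρ)|∂P/∂n| + V²/R  →  V² − fR·V + fR·V_g = 0
With fR = 7.51×10⁻⁵ × 1306×10³ m = 98.1 m/s:
V = [fR − √((fR)² − 4 fR V_g)]/2 = [98.1 − √(98.1² − 4×98.1×20)]/2 = 28 m/s
Supergeostrophic (V > V_g = 20 m/s), as expected around a high.
Converting: 28 m/s × 3.6 = 101 km/h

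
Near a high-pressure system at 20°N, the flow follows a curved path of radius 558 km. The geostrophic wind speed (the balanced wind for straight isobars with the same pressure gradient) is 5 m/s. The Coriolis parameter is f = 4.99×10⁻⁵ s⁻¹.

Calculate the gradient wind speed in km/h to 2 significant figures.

24 km/h

Around a high, pressure-gradient force acts outward with centrifugal, so Coriolis balances both:
fV = (1/ρ)|∂P/∂n| + V²/R  →  V² − fR·V + fR·V_g = 0
With fR = 4.99×10⁻⁵ × 558×10³ m = 27.8 m/s:
V = [fR − √((fR)² − 4 fR V_g)]/2 = [27.8 − √(27.8² − 4×27.8×5)]/2 = 6.53 m/s
Supergeostrophic (V > V_g = 5 m/s), as expected around a high.
Converting: 6.53 m/s × 3.6 = 24 km/h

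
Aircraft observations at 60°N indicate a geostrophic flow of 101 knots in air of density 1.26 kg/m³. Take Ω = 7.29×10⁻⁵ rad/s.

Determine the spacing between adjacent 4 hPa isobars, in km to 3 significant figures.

Coriolis parameter at 60°N:
f = 2Ω sin φ = 2 × 7.29×10⁻⁵ × sin 60° = 1.26×10⁻⁴ s⁻¹
Wind speed in SI: 101 knots = 52.0 m/s
Geostrophic balance rearranged: |∂P/∂n| = f ρ V_g
|∂P/∂n| = 1.26×10⁻⁴ × 1.26 × 52.0 = 8.27×10⁻³ Pa/m
Isobar spacing: Δn = ΔP/|∂P/∂n| = 400 Pa / 8.27×10⁻³ Pa/m = 48388 m ≈ 48.4 km

48.4 km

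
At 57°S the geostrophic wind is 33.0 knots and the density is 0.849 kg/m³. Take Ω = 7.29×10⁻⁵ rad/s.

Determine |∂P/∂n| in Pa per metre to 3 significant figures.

1.76×10⁻³ Pa/m

Coriolis parameter at 57°S:
f = 2Ω sin φ = 2 × 7.29×10⁻⁵ × sin 57° = 1.22×10⁻⁴ s⁻¹
Wind speed in SI: 33.0 knots = 17.0 m/s
Geostrophic balance rearranged: |∂P/∂n| = f ρ V_g
|∂P/∂n| = 1.22×10⁻⁴ × 0.849 × 17.0 = 1.76×10⁻³ Pa/m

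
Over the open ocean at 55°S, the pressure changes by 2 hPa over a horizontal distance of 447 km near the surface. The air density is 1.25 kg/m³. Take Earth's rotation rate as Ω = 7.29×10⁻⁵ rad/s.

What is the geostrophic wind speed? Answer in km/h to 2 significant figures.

Coriolis parameter at 55°S:
f = 2Ω sin φ = 2 × 7.29×10⁻⁵ × sin 55° = 1.19×10⁻⁴ s⁻¹
Pressure gradient: |∂P/∂n| = 200 Pa / 447000 m = 4.47×10⁻⁴ Pa/m
Geostrophic balance (pressure-gradient force = Coriolis force):
V_g = (1/(fρ)) |∂P/∂n| = 4.47×10⁻⁴ / (1.19×10⁻⁴ × 1.25) = 3.00 m/s
Converting: 3.00 m/s × 3.6 = 11 km/h

11 km/h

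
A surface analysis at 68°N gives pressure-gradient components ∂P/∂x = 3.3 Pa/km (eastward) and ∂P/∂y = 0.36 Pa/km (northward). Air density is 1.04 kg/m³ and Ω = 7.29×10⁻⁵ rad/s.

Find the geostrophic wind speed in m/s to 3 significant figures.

23.6 m/s

Coriolis parameter at 68°N:
f = 2Ω sin φ = 2 × 7.29×10⁻⁵ × sin 68° = 1.35×10⁻⁴ s⁻¹
Component geostrophic relations (x east, y north):
u_g = −(1/(fρ)) ∂P/∂y,  v_g = (1/(fρ)) ∂P/∂x
u_g = −(0.36×10⁻³)/(1.35×10⁻⁴ × 1.04) = −2.56 m/s;  v_g = (3.3×10⁻³)/(1.35×10⁻⁴ × 1.04) = 23.5 m/s
|V_g| = √(u_g² + v_g²) = 23.6 m/s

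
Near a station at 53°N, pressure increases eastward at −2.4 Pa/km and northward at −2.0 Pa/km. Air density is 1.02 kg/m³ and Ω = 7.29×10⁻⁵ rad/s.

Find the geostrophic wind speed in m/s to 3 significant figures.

26.3 m/s

Coriolis parameter at 53°N:
f = 2Ω sin φ = 2 × 7.29×10⁻⁵ × sin 53° = 1.16×10⁻⁴ s⁻¹
Component geostrophic relations (x east, y north):
u_g = −(1/(fρ)) ∂P/∂y,  v_g = (1/(fρ)) ∂P/∂x
u_g = −(−2.0×10⁻³)/(1.16×10⁻⁴ × 1.02) = 16.8 m/s;  v_g = (−2.4×10⁻³)/(1.16×10⁻⁴ × 1.02) = −20.2 m/s
|V_g| = √(u_g² + v_g²) = 26.3 m/s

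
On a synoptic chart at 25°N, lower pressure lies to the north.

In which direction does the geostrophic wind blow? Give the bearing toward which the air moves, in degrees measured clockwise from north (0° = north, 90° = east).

090°

The pressure-gradient force points toward the north (bearing 000°).
Geostrophic balance: in the Northern Hemisphere the Coriolis force deflects motion to the right, so the geostrophic wind blows 90° to the right of the pressure-gradient force (low pressure on the left).
Rotating 000° by 90° clockwise gives 090° — the wind blows toward the east.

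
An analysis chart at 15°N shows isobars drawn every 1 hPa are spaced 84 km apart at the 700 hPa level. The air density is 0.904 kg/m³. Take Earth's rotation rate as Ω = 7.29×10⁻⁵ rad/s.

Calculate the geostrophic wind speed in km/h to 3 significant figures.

Coriolis parameter at 15°N:
f = 2Ω sin φ = 2 × 7.29×10⁻⁵ × sin 15° = 3.77×10⁻⁵ s⁻¹
Pressure gradient: |∂P/∂n| = 100 Pa / 84000 m = 1.19×10⁻³ Pa/m
Geostrophic balance (pressure-gradient force = Coriolis force):
V_g = (1/(fρ)) |∂P/∂n| = 1.19×10⁻³ / (3.77×10⁻⁵ × 0.904) = 34.9 m/s
Converting: 34.9 m/s × 3.6 = 126 km/h

126 km/h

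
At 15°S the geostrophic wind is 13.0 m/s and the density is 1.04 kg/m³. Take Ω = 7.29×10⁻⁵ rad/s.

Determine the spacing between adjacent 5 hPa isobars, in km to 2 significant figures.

980 km

Coriolis parameter at 15°S:
f = 2Ω sin φ = 2 × 7.29×10⁻⁵ × sin 15° = 3.77×10⁻⁵ s⁻¹
Geostrophic balance rearranged: |∂P/∂n| = f ρ V_g
|∂P/∂n| = 3.77×10⁻⁵ × 1.04 × 13.0 = 5.10×10⁻⁴ Pa/m
Isobar spacing: Δn = ΔP/|∂P/∂n| = 500 Pa / 5.10×10⁻⁴ Pa/m = 980030 m ≈ 980 km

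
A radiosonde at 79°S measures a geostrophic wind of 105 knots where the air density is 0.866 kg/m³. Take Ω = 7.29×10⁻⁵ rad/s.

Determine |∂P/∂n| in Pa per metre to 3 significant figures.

Coriolis parameter at 79°S:
f = 2Ω sin φ = 2 × 7.29×10⁻⁵ × sin 79° = 1.43×10⁻⁴ s⁻¹
Wind speed in SI: 105 knots = 54.0 m/s
Geostrophic balance rearranged: |∂P/∂n| = f ρ V_g
|∂P/∂n| = 1.43×10⁻⁴ × 0.866 × 54.0 = 6.69×10⁻³ Pa/m

6.69×10⁻³ Pa/m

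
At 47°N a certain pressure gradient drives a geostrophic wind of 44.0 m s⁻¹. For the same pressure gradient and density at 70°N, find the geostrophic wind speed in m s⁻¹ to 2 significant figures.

With the same pressure gradient and density, V_g ∝ 1/f ∝ 1/sin φ.
V₂ = V₁ · sin φ₁ / sin φ₂ = 44.0 × sin 47° / sin 70°
V₂ = 44.0 × 0.7314/0.9397 = 34 m s⁻¹

34 m s⁻¹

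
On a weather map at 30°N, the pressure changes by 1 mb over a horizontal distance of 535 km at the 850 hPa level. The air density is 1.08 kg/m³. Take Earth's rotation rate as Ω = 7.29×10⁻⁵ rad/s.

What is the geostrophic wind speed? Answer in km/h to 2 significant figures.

Coriolis parameter at 30°N:
f = 2Ω sin φ = 2 × 7.29×10⁻⁵ × sin 30° = 7.29×10⁻⁵ s⁻¹
Pressure gradient: |∂P/∂n| = 100 Pa / 535000 m = 1.87×10⁻⁴ Pa/m
Geostrophic balance (pressure-gradient force = Coriolis force):
V_g = (1/(fρ)) |∂P/∂n| = 1.87×10⁻⁴ / (7.29×10⁻⁵ × 1.08) = 2.37 m/s
Converting: 2.37 m/s × 3.6 = 8.5 km/h

8.5 km/h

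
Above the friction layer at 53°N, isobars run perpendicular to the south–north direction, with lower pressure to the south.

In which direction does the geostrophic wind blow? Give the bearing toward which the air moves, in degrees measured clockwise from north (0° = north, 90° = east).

The pressure-gradient force points toward the south (bearing 180°).
Geostrophic balance: in the Northern Hemisphere the Coriolis force deflects motion to the right, so the geostrophic wind blows 90° to the right of the pressure-gradient force (low pressure on the left).
Rotating 180° by 90° clockwise gives 270° — the wind blows toward the west.

270°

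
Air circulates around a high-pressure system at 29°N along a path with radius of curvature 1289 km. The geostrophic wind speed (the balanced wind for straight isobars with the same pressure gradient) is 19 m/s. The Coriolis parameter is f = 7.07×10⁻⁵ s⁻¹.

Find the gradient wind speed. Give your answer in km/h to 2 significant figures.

97 km/h

Around a high, pressure-gradient force acts outward with centrifugal, so Coriolis balances both:
fV = (1/ρ)|∂P/∂n| + V²/R  →  V² − fR·V + fR·V_g = 0
With fR = 7.07×10⁻⁵ × 1289×10³ m = 91.1 m/s:
V = [fR − √((fR)² − 4 fR V_g)]/2 = [91.1 − √(91.1² − 4×91.1×19)]/2 = 27 m/s
Supergeostrophic (V > V_g = 19 m/s), as expected around a high.
Converting: 27 m/s × 3.6 = 97 km/h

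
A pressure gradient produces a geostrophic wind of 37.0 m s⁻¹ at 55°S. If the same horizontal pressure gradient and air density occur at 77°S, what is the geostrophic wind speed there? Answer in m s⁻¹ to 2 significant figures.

31 m s⁻¹

With the same pressure gradient and density, V_g ∝ 1/f ∝ 1/sin φ.
V₂ = V₁ · sin φ₁ / sin φ₂ = 37.0 × sin 55° / sin 77°
V₂ = 37.0 × 0.8192/0.9744 = 31 m s⁻¹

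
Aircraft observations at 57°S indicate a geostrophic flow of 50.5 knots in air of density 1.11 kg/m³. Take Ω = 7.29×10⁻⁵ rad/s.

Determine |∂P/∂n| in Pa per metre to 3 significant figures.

Coriolis parameter at 57°S:
f = 2Ω sin φ = 2 × 7.29×10⁻⁵ × sin 57° = 1.22×10⁻⁴ s⁻¹
Wind speed in SI: 50.5 knots = 26.0 m/s
Geostrophic balance rearranged: |∂P/∂n| = f ρ V_g
|∂P/∂n| = 1.22×10⁻⁴ × 1.11 × 26.0 = 3.53×10⁻³ Pa/m

3.53×10⁻³ Pa/m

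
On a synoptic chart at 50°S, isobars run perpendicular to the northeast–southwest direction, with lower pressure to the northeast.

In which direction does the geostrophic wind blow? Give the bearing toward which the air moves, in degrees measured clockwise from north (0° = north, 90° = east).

The pressure-gradient force points toward the northeast (bearing 045°).
Geostrophic balance: in the Southern Hemisphere the Coriolis force deflects motion to the left, so the geostrophic wind blows 90° to the left of the pressure-gradient force (low pressure on the right).
Rotating 045° by 90° counterclockwise gives 315° — the wind blows toward the northwest.

315°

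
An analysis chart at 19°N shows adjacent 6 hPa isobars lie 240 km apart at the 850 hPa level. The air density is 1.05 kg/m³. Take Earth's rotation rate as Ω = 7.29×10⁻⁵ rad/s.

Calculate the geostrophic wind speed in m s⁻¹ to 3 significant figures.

Coriolis parameter at 19°N:
f = 2Ω sin φ = 2 × 7.29×10⁻⁵ × sin 19° = 4.75×10⁻⁵ s⁻¹
Pressure gradient: |∂P/∂n| = 600 Pa / 240000 m = 2.50×10⁻³ Pa/m
Geostrophic balance (pressure-gradient force = Coriolis force):
V_g = (1/(fρ)) |∂P/∂n| = 2.50×10⁻³ / (4.75×10⁻⁵ × 1.05) = 50.2 m/s

50.2 m s⁻¹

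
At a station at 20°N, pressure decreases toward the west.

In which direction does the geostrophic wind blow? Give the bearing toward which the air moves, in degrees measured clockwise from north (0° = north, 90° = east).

000°

The pressure-gradient force points toward the west (bearing 270°).
Geostrophic balance: in the Northern Hemisphere the Coriolis force deflects motion to the right, so the geostrophic wind blows 90° to the right of the pressure-gradient force (low pressure on the left).
Rotating 270° by 90° clockwise gives 000° — the wind blows toward the north.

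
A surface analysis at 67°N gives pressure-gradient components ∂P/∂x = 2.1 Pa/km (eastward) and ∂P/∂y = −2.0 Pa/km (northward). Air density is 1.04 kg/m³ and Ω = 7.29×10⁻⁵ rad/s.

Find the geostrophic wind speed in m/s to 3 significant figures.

20.8 m/s

Coriolis parameter at 67°N:
f = 2Ω sin φ = 2 × 7.29×10⁻⁵ × sin 67° = 1.34×10⁻⁴ s⁻¹
Component geostrophic relations (x east, y north):
u_g = −(1/(fρ)) ∂P/∂y,  v_g = (1/(fρ)) ∂P/∂x
u_g = −(−2.0×10⁻³)/(1.34×10⁻⁴ × 1.04) = 14.3 m/s;  v_g = (2.1×10⁻³)/(1.34×10⁻⁴ × 1.04) = 15.0 m/s
|V_g| = √(u_g² + v_g²) = 20.8 m/s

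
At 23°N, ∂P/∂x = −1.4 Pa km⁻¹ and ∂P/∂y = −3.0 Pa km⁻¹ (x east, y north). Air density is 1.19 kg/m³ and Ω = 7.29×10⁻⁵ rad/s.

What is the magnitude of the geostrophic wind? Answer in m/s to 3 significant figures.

48.8 m/s

Coriolis parameter at 23°N:
f = 2Ω sin φ = 2 × 7.29×10⁻⁵ × sin 23° = 5.70×10⁻⁵ s⁻¹
Component geostrophic relations (x east, y north):
u_g = −(1/(fρ)) ∂P/∂y,  v_g = (1/(fρ)) ∂P/∂x
u_g = −(−3.0×10⁻³)/(5.70×10⁻⁵ × 1.19) = 44.3 m/s;  v_g = (−1.4×10⁻³)/(5.70×10⁻⁵ × 1.19) = −20.7 m/s
|V_g| = √(u_g² + v_g²) = 48.8 m/s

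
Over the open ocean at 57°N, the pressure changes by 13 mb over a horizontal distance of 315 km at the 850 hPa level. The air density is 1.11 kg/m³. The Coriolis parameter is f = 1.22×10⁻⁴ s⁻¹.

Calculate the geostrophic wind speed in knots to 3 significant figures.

59.2 knots

Pressure gradient: |∂P/∂n| = 1300 Pa / 315000 m = 4.13×10⁻³ Pa/m
Geostrophic balance (pressure-gradient force = Coriolis force):
V_g = (1/(fρ)) |∂P/∂n| = 4.13×10⁻³ / (1.22×10⁻⁴ × 1.11) = 30.5 m/s
Converting: 30.5 m/s × 1.944 = 59.2 knots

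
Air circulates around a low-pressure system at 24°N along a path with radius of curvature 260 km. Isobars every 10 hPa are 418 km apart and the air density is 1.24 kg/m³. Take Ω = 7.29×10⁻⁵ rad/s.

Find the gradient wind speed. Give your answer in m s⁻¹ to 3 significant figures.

Coriolis parameter at 24°N:
f = 2Ω sin φ = 2 × 7.29×10⁻⁵ × sin 24° = 5.93×10⁻⁵ s⁻¹
Pressure gradient: |∂P/∂n| = 1000 Pa / 418000 m = 2.39×10⁻³ Pa/m
Geostrophic speed: V_g = |∂P/∂n|/(fρ) = 2.39×10⁻³/(5.93×10⁻⁵ × 1.24) = 32.5 m/s
Around a low, centrifugal force acts outward with Coriolis, so pressure-gradient force balances both:
(1/ρ)|∂P/∂n| = fV + V²/R  →  V² + fR·V − fR·V_g = 0
With fR = 5.93×10⁻⁵ × 260×10³ m = 15.4 m/s:
V = [−fR + √((fR)² + 4 fR V_g)]/2 = [−15.4 + √(15.4² + 4×15.4×32.5)]/2 = 16 m/s
Subgeostrophic (V < V_g = 32.5 m/s), as expected around a low.

16.0 m s⁻¹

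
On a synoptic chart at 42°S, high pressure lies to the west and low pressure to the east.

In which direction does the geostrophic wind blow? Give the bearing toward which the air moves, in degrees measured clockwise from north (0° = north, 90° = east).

The pressure-gradient force points toward the east (bearing 090°).
Geostrophic balance: in the Southern Hemisphere the Coriolis force deflects motion to the left, so the geostrophic wind blows 90° to the left of the pressure-gradient force (low pressure on the right).
Rotating 090° by 90° counterclockwise gives 000° — the wind blows toward the north.

000°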